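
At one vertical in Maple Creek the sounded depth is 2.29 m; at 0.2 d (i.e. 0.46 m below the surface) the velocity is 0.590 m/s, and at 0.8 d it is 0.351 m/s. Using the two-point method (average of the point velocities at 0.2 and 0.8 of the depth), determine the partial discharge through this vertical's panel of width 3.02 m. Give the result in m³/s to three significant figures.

v̄ = (0.590 + 0.351) / 2 = 0.4705 m/s
q = v̄ × d × w = 0.4705 × 2.29 × 3.02 = 3.254 m³/s

3.25 m³/s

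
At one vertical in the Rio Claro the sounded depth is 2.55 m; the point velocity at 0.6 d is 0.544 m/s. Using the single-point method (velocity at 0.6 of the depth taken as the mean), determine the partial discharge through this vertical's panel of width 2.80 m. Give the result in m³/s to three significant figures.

v̄ = v₀.₆ = 0.544 m/s
q = v̄ × d × w = 0.5440 × 2.55 × 2.80 = 3.884 m³/s

3.88 m³/s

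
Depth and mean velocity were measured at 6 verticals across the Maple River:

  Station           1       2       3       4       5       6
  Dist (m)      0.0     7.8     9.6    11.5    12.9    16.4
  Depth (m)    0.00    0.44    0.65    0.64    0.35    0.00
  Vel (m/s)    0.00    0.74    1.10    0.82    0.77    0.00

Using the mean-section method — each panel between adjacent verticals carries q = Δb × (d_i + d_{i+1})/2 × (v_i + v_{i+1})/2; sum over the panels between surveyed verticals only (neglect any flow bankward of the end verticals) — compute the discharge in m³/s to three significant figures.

Panel 1-2: Δb = 7.8 m, d̄ = (0.00+0.44)/2 = 0.22, v̄ = (0.00+0.74)/2 = 0.37 → q = 7.8×0.22×0.37 = 0.6349 m³/s
Panel 2-3: Δb = 1.8 m, d̄ = (0.44+0.65)/2 = 0.545, v̄ = (0.74+1.10)/2 = 0.92 → q = 1.8×0.545×0.92 = 0.9025 m³/s
Panel 3-4: Δb = 1.9 m, d̄ = (0.65+0.64)/2 = 0.645, v̄ = (1.10+0.82)/2 = 0.96 → q = 1.9×0.645×0.96 = 1.176 m³/s
Panel 4-5: Δb = 1.4 m, d̄ = (0.64+0.35)/2 = 0.495, v̄ = (0.82+0.77)/2 = 0.795 → q = 1.4×0.495×0.795 = 0.5509 m³/s
Panel 5-6: Δb = 3.5 m, d̄ = (0.35+0.00)/2 = 0.175, v̄ = (0.77+0.00)/2 = 0.385 → q = 3.5×0.175×0.385 = 0.2358 m³/s
Q = Σ q = 3.501 m³/s

3.50 m³/s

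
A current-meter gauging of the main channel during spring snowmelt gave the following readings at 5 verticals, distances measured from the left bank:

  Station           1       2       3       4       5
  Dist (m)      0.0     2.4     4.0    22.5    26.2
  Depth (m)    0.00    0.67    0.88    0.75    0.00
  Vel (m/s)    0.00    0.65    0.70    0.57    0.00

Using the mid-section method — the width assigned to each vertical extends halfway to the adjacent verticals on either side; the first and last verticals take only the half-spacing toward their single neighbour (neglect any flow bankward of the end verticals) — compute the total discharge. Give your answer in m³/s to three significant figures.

11.8 m³/s

w_2 = (4.0 − 0.0)/2 = 2 m; q_2 = 0.65 × 0.67 × 2 = 0.8710 m³/s
w_3 = (22.5 − 2.4)/2 = 10.05 m; q_3 = 0.70 × 0.88 × 10.05 = 6.191 m³/s
w_4 = (26.2 − 4.0)/2 = 11.1 m; q_4 = 0.57 × 0.75 × 11.1 = 4.745 m³/s
Stations 1, 5 contribute zero (depth or velocity is 0).
Q = Σ qᵢ = 11.81 m³/s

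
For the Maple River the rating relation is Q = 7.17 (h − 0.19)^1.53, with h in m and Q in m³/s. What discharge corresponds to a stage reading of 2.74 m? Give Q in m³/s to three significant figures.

Q = 7.17 × (2.74 − 0.19)^1.53 = 7.17 × 2.55^1.53 = 30.03 m³/s

30.0 m³/s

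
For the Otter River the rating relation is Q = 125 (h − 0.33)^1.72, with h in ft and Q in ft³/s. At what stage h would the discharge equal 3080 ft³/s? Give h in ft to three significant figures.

h − h₀ = (Q/C)^(1/b) = (3080/125)^(1/1.72) = 6.443 ft
h = 0.33 + 6.443 = 6.773 ft

6.77 ft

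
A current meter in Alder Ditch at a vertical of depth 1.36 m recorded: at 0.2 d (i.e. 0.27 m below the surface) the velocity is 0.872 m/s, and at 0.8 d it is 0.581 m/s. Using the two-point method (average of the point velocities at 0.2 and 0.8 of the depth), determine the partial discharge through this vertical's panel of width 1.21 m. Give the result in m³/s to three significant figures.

v̄ = (0.872 + 0.581) / 2 = 0.7265 m/s
q = v̄ × d × w = 0.7265 × 1.36 × 1.21 = 1.196 m³/s

1.20 m³/s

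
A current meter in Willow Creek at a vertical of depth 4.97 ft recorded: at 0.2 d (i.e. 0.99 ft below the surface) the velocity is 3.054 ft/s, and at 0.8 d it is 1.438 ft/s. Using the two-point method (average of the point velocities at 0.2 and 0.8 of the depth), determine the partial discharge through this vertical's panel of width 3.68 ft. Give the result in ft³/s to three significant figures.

v̄ = (3.054 + 1.438) / 2 = 2.246 ft/s
q = v̄ × d × w = 2.246 × 4.97 × 3.68 = 41.08 ft³/s

41.1 ft³/s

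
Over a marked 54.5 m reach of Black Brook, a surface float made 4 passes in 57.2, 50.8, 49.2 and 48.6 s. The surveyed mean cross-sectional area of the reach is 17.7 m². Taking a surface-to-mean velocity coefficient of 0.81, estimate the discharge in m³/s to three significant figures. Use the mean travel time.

t̄ = (57.2 + 50.8 + 49.2 + 48.6) / 4 = 51.45 s
v_surface = L / t̄ = 54.5 / 51.45 = 1.059 m/s
v_mean = 0.81 × 1.059 = 0.8580 m/s
Q = A × v_mean = 17.7 × 0.8580 = 15.19 m³/s

15.2 m³/s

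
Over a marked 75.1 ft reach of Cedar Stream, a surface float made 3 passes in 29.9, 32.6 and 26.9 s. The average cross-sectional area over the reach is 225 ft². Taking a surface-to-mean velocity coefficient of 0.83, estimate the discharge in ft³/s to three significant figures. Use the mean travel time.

t̄ = (29.9 + 32.6 + 26.9) / 3 = 29.8 s
v_surface = L / t̄ = 75.1 / 29.8 = 2.520 ft/s
v_mean = 0.83 × 2.520 = 2.092 ft/s
Q = A × v_mean = 225 × 2.092 = 470.6 ft³/s

471 ft³/s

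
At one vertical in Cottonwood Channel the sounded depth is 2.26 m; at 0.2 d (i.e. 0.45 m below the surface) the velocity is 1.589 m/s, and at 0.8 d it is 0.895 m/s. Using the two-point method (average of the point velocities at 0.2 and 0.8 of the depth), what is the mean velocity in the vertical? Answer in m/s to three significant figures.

1.24 m/s

v̄ = (1.589 + 0.895) / 2 = 1.242 m/s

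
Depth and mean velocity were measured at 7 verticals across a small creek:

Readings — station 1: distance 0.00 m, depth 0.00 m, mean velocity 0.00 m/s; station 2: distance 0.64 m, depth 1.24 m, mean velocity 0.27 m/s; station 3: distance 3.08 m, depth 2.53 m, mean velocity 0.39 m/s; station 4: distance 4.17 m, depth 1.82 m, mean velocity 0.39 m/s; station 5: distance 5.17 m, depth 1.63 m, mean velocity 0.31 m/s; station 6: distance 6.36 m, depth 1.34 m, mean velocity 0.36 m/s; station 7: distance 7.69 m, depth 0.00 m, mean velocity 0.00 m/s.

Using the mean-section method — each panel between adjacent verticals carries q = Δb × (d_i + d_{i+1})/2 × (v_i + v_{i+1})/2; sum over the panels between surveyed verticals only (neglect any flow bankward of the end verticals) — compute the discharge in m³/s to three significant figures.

Panel 1-2: Δb = 0.64 m, d̄ = (0.00+1.24)/2 = 0.62, v̄ = (0.00+0.27)/2 = 0.135 → q = 0.64×0.62×0.135 = 0.05357 m³/s
Panel 2-3: Δb = 2.44 m, d̄ = (1.24+2.53)/2 = 1.885, v̄ = (0.27+0.39)/2 = 0.33 → q = 2.44×1.885×0.33 = 1.518 m³/s
Panel 3-4: Δb = 1.09 m, d̄ = (2.53+1.82)/2 = 2.175, v̄ = (0.39+0.39)/2 = 0.39 → q = 1.09×2.175×0.39 = 0.9246 m³/s
Panel 4-5: Δb = 1 m, d̄ = (1.82+1.63)/2 = 1.725, v̄ = (0.39+0.31)/2 = 0.35 → q = 1×1.725×0.35 = 0.6038 m³/s
Panel 5-6: Δb = 1.19 m, d̄ = (1.63+1.34)/2 = 1.485, v̄ = (0.31+0.36)/2 = 0.335 → q = 1.19×1.485×0.335 = 0.5920 m³/s
Panel 6-7: Δb = 1.33 m, d̄ = (1.34+0.00)/2 = 0.67, v̄ = (0.36+0.00)/2 = 0.18 → q = 1.33×0.67×0.18 = 0.1604 m³/s
Q = Σ q = 3.852 m³/s

3.85 m³/s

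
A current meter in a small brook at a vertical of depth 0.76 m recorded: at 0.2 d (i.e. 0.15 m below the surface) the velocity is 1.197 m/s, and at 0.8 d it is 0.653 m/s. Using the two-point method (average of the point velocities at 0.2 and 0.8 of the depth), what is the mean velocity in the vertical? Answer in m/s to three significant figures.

0.925 m/s

v̄ = (1.197 + 0.653) / 2 = 0.9250 m/s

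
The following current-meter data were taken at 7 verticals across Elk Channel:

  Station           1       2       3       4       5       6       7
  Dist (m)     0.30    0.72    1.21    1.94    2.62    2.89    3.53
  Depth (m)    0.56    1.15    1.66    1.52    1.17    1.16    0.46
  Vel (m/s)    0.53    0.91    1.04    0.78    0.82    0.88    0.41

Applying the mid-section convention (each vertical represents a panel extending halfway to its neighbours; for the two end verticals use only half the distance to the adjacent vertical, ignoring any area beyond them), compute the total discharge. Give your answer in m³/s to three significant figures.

w_1 = (0.72 − 0.30)/2 = 0.21 m; q_1 = 0.53 × 0.56 × 0.21 = 0.06233 m³/s
w_2 = (1.21 − 0.30)/2 = 0.455 m; q_2 = 0.91 × 1.15 × 0.455 = 0.4762 m³/s
w_3 = (1.94 − 0.72)/2 = 0.61 m; q_3 = 1.04 × 1.66 × 0.61 = 1.053 m³/s
w_4 = (2.62 − 1.21)/2 = 0.705 m; q_4 = 0.78 × 1.52 × 0.705 = 0.8358 m³/s
w_5 = (2.89 − 1.94)/2 = 0.475 m; q_5 = 0.82 × 1.17 × 0.475 = 0.4557 m³/s
w_6 = (3.53 − 2.62)/2 = 0.455 m; q_6 = 0.88 × 1.16 × 0.455 = 0.4645 m³/s
w_7 = (3.53 − 2.89)/2 = 0.32 m; q_7 = 0.41 × 0.46 × 0.32 = 0.06035 m³/s
Q = Σ qᵢ = 3.408 m³/s

3.41 m³/s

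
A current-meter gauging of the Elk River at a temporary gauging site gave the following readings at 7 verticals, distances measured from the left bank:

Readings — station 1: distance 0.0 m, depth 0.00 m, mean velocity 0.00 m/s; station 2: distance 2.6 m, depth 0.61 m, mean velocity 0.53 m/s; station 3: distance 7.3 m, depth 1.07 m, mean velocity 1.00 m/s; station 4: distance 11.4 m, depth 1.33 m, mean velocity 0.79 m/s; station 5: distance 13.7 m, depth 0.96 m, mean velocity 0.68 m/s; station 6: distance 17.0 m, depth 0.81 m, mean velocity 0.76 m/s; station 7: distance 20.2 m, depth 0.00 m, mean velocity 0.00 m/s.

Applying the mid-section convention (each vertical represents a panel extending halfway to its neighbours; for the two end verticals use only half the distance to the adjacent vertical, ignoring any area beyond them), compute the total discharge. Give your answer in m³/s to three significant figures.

w_2 = (7.3 − 0.0)/2 = 3.65 m; q_2 = 0.53 × 0.61 × 3.65 = 1.180 m³/s
w_3 = (11.4 − 2.6)/2 = 4.4 m; q_3 = 1.00 × 1.07 × 4.4 = 4.708 m³/s
w_4 = (13.7 − 7.3)/2 = 3.2 m; q_4 = 0.79 × 1.33 × 3.2 = 3.362 m³/s
w_5 = (17.0 − 11.4)/2 = 2.8 m; q_5 = 0.68 × 0.96 × 2.8 = 1.828 m³/s
w_6 = (20.2 − 13.7)/2 = 3.25 m; q_6 = 0.76 × 0.81 × 3.25 = 2.001 m³/s
Stations 1, 7 contribute zero (depth or velocity is 0).
Q = Σ qᵢ = 13.08 m³/s

13.1 m³/s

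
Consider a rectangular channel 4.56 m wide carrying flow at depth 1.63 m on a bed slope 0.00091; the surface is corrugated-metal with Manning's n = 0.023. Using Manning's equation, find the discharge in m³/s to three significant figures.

9.42 m³/s

A = b·y = 4.56 × 1.63 = 7.433 m²
P = b + 2y = 4.56 + 2×1.63 = 7.820 m
R = A/P = 7.433/7.820 = 0.9505 m
Q = (1/n)·A·R^(2/3)·S^(1/2) = (1/0.023) × 7.433 × 0.9505^(2/3) × 0.00091^(1/2) = 9.424 m³/s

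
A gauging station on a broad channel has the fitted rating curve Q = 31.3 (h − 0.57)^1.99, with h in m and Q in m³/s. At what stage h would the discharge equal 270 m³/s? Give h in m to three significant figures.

3.52 m

h − h₀ = (Q/C)^(1/b) = (270/31.3)^(1/1.99) = 2.953 m
h = 0.57 + 2.953 = 3.523 m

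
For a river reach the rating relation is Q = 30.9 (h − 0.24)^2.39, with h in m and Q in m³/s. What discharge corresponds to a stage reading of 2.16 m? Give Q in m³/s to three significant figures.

147 m³/s

Q = 30.9 × (2.16 − 0.24)^2.39 = 30.9 × 1.92^2.39 = 146.9 m³/s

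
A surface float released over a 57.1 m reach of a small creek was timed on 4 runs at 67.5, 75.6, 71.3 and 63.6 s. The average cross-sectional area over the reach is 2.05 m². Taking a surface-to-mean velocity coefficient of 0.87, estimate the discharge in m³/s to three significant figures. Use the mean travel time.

t̄ = (67.5 + 75.6 + 71.3 + 63.6) / 4 = 69.5 s
v_surface = L / t̄ = 57.1 / 69.5 = 0.8216 m/s
v_mean = 0.87 × 0.8216 = 0.7148 m/s
Q = A × v_mean = 2.05 × 0.7148 = 1.465 m³/s

1.47 m³/s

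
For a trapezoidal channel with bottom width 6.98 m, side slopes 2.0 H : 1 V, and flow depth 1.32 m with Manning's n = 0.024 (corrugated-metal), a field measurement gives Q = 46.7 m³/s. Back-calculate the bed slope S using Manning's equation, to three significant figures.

A = (b + z·y)·y = (6.98 + 2.0×1.32)×1.32 = 12.70 m²
P = b + 2y√(1+z²) = 6.98 + 2×1.32×√(1+2.0²) = 12.88 m
R = A/P = 12.70/12.88 = 0.9857 m
S = (Q·n / (1·A·R^(2/3)))² = (46.7×0.024 / (1×12.70×0.9904))² = 0.007942

0.00794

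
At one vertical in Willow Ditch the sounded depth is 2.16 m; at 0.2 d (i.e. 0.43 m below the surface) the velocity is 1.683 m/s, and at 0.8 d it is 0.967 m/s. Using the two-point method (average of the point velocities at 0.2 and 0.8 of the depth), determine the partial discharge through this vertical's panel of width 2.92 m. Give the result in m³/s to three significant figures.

v̄ = (1.683 + 0.967) / 2 = 1.325 m/s
q = v̄ × d × w = 1.325 × 2.16 × 2.92 = 8.357 m³/s

8.36 m³/s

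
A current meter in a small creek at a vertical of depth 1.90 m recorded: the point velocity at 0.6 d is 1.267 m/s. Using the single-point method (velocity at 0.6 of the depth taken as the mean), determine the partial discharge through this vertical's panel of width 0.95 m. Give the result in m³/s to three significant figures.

2.29 m³/s

v̄ = v₀.₆ = 1.267 m/s
q = v̄ × d × w = 1.267 × 1.90 × 0.95 = 2.287 m³/s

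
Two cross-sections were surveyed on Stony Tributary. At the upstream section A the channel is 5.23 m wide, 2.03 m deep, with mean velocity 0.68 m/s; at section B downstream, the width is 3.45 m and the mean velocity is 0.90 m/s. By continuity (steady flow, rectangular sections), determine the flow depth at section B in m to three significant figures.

2.33 m

Q = A₁V₁ = (5.23×2.03) × 0.68 = 7.219 m³/s
d₂ = Q/(b₂ V₂) = 7.219/(3.45×0.90) = 2.325 m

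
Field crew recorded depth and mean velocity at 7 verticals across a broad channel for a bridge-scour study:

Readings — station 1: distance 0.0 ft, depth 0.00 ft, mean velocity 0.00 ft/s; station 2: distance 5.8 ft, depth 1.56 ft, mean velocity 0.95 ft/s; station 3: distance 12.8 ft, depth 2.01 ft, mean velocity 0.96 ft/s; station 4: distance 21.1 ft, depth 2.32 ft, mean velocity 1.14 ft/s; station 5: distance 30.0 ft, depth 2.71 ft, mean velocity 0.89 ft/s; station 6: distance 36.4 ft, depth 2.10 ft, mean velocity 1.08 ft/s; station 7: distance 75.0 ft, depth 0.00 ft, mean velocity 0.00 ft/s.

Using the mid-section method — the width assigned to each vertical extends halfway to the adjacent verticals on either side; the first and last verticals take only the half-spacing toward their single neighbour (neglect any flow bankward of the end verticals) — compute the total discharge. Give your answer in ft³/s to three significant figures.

w_2 = (12.8 − 0.0)/2 = 6.4 ft; q_2 = 0.95 × 1.56 × 6.4 = 9.485 ft³/s
w_3 = (21.1 − 5.8)/2 = 7.65 ft; q_3 = 0.96 × 2.01 × 7.65 = 14.76 ft³/s
w_4 = (30.0 − 12.8)/2 = 8.6 ft; q_4 = 1.14 × 2.32 × 8.6 = 22.75 ft³/s
w_5 = (36.4 − 21.1)/2 = 7.65 ft; q_5 = 0.89 × 2.71 × 7.65 = 18.45 ft³/s
w_6 = (75.0 − 30.0)/2 = 22.5 ft; q_6 = 1.08 × 2.10 × 22.5 = 51.03 ft³/s
Stations 1, 7 contribute zero (depth or velocity is 0).
Q = Σ qᵢ = 116.5 ft³/s

116 ft³/s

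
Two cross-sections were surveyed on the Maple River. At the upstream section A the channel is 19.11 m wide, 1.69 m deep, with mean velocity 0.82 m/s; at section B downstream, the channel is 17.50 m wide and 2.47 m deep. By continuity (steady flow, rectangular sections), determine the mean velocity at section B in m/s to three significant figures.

0.613 m/s

Q = A₁V₁ = (19.11×1.69) × 0.82 = 26.48 m³/s
A₂ = 17.50 × 2.47 = 43.23 m²
V₂ = Q/A₂ = 26.48/43.23 = 0.6127 m/s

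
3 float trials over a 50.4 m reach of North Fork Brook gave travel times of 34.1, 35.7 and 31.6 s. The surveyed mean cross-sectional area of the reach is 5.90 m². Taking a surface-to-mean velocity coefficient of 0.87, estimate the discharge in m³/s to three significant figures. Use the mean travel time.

7.65 m³/s

t̄ = (34.1 + 35.7 + 31.6) / 3 = 33.8 s
v_surface = L / t̄ = 50.4 / 33.8 = 1.491 m/s
v_mean = 0.87 × 1.491 = 1.297 m/s
Q = A × v_mean = 5.90 × 1.297 = 7.654 m³/s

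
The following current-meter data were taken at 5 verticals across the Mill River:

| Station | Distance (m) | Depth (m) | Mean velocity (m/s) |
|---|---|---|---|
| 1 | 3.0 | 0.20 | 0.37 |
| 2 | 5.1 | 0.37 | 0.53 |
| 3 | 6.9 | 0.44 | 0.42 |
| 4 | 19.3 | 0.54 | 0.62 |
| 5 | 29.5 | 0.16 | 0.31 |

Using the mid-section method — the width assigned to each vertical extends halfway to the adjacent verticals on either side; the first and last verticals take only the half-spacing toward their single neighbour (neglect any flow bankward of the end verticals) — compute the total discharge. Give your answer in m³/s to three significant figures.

w_1 = (5.1 − 3.0)/2 = 1.05 m; q_1 = 0.37 × 0.20 × 1.05 = 0.07770 m³/s
w_2 = (6.9 − 3.0)/2 = 1.95 m; q_2 = 0.53 × 0.37 × 1.95 = 0.3824 m³/s
w_3 = (19.3 − 5.1)/2 = 7.1 m; q_3 = 0.42 × 0.44 × 7.1 = 1.312 m³/s
w_4 = (29.5 − 6.9)/2 = 11.3 m; q_4 = 0.62 × 0.54 × 11.3 = 3.783 m³/s
w_5 = (29.5 − 19.3)/2 = 5.1 m; q_5 = 0.31 × 0.16 × 5.1 = 0.2530 m³/s
Q = Σ qᵢ = 5.808 m³/s

5.81 m³/s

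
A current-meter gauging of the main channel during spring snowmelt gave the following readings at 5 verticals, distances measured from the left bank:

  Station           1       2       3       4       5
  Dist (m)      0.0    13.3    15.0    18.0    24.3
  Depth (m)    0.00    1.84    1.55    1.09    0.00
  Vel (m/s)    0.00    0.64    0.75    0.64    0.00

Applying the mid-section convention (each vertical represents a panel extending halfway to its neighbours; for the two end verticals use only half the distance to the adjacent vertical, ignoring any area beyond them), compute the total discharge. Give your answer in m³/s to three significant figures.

w_2 = (15.0 − 0.0)/2 = 7.5 m; q_2 = 0.64 × 1.84 × 7.5 = 8.832 m³/s
w_3 = (18.0 − 13.3)/2 = 2.35 m; q_3 = 0.75 × 1.55 × 2.35 = 2.732 m³/s
w_4 = (24.3 − 15.0)/2 = 4.65 m; q_4 = 0.64 × 1.09 × 4.65 = 3.244 m³/s
Stations 1, 5 contribute zero (depth or velocity is 0).
Q = Σ qᵢ = 14.81 m³/s

14.8 m³/s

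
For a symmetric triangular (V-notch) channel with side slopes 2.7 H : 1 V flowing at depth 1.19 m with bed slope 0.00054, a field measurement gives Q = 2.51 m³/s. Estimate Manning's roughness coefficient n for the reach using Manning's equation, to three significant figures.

A = z·y² = 2.7×1.19² = 3.823 m²
P = 2y√(1+z²) = 2×1.19×√(1+2.7²) = 6.853 m
R = A/P = 3.823/6.853 = 0.5580 m
n = (1/Q)·A·R^(2/3)·S^(1/2) = (1/2.51) × 3.823 × 0.6777 × 0.02324 = 0.02399

0.0240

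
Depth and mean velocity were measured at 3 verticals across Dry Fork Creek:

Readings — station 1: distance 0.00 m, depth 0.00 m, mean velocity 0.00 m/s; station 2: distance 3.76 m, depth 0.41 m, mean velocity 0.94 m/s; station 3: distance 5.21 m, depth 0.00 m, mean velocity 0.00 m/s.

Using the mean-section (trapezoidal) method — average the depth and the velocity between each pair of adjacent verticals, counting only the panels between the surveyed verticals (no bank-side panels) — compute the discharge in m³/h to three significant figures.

Panel 1-2: Δb = 3.76 m, d̄ = (0.00+0.41)/2 = 0.205, v̄ = (0.00+0.94)/2 = 0.47 → q = 3.76×0.205×0.47 = 0.3623 m³/s
Panel 2-3: Δb = 1.45 m, d̄ = (0.41+0.00)/2 = 0.205, v̄ = (0.94+0.00)/2 = 0.47 → q = 1.45×0.205×0.47 = 0.1397 m³/s
Q = Σ q = 0.5020 m³/s
= 0.5020 × 3600 = 1807 m³/h

1810 m³/h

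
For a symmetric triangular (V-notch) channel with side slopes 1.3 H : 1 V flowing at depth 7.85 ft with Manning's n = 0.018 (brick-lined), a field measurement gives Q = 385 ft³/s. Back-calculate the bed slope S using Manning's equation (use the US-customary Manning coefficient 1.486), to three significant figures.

A = z·y² = 1.3×7.85² = 80.11 ft²
P = 2y√(1+z²) = 2×7.85×√(1+1.3²) = 25.75 ft
R = A/P = 80.11/25.75 = 3.111 ft
S = (Q·n / (1.486·A·R^(2/3)))² = (385×0.018 / (1.486×80.11×2.131))² = 0.0007462

0.000746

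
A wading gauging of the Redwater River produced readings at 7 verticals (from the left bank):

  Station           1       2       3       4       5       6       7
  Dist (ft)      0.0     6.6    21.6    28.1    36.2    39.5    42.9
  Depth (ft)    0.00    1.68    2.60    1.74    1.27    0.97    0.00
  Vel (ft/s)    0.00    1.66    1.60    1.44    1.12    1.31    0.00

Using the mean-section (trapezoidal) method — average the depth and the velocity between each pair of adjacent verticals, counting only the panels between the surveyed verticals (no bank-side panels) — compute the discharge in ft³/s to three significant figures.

Panel 1-2: Δb = 6.6 ft, d̄ = (0.00+1.68)/2 = 0.84, v̄ = (0.00+1.66)/2 = 0.83 → q = 6.6×0.84×0.83 = 4.602 ft³/s
Panel 2-3: Δb = 15 ft, d̄ = (1.68+2.60)/2 = 2.14, v̄ = (1.66+1.60)/2 = 1.63 → q = 15×2.14×1.63 = 52.32 ft³/s
Panel 3-4: Δb = 6.5 ft, d̄ = (2.60+1.74)/2 = 2.17, v̄ = (1.60+1.44)/2 = 1.52 → q = 6.5×2.17×1.52 = 21.44 ft³/s
Panel 4-5: Δb = 8.1 ft, d̄ = (1.74+1.27)/2 = 1.505, v̄ = (1.44+1.12)/2 = 1.28 → q = 8.1×1.505×1.28 = 15.60 ft³/s
Panel 5-6: Δb = 3.3 ft, d̄ = (1.27+0.97)/2 = 1.12, v̄ = (1.12+1.31)/2 = 1.215 → q = 3.3×1.12×1.215 = 4.491 ft³/s
Panel 6-7: Δb = 3.4 ft, d̄ = (0.97+0.00)/2 = 0.485, v̄ = (1.31+0.00)/2 = 0.655 → q = 3.4×0.485×0.655 = 1.080 ft³/s
Q = Σ q = 99.54 ft³/s

99.5 ft³/s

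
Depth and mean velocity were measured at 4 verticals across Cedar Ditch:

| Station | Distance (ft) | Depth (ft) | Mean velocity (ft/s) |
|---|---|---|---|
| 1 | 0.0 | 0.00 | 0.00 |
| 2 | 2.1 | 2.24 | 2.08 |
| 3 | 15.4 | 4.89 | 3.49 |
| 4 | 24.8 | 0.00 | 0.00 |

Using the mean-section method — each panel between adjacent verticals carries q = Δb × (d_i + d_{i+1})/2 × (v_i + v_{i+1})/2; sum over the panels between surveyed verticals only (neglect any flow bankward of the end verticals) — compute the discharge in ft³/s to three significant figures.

175 ft³/s

Panel 1-2: Δb = 2.1 ft, d̄ = (0.00+2.24)/2 = 1.12, v̄ = (0.00+2.08)/2 = 1.04 → q = 2.1×1.12×1.04 = 2.446 ft³/s
Panel 2-3: Δb = 13.3 ft, d̄ = (2.24+4.89)/2 = 3.565, v̄ = (2.08+3.49)/2 = 2.785 → q = 13.3×3.565×2.785 = 132.0 ft³/s
Panel 3-4: Δb = 9.4 ft, d̄ = (4.89+0.00)/2 = 2.445, v̄ = (3.49+0.00)/2 = 1.745 → q = 9.4×2.445×1.745 = 40.11 ft³/s
Q = Σ q = 174.6 ft³/s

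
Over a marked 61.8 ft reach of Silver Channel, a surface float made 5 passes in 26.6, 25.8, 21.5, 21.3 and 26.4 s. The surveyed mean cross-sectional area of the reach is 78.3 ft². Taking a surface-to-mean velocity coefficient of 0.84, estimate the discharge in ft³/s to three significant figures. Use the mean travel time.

t̄ = (26.6 + 25.8 + 21.5 + 21.3 + 26.4) / 5 = 24.32 s
v_surface = L / t̄ = 61.8 / 24.32 = 2.541 ft/s
v_mean = 0.84 × 2.541 = 2.135 ft/s
Q = A × v_mean = 78.3 × 2.135 = 167.1 ft³/s

167 ft³/s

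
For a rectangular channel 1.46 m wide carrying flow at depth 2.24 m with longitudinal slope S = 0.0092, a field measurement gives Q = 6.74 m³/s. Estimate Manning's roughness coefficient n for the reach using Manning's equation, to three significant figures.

A = b·y = 1.46 × 2.24 = 3.270 m²
P = b + 2y = 1.46 + 2×2.24 = 5.940 m
R = A/P = 3.270/5.940 = 0.5506 m
n = (1/Q)·A·R^(2/3)·S^(1/2) = (1/6.74) × 3.270 × 0.6718 × 0.09592 = 0.03126

0.0313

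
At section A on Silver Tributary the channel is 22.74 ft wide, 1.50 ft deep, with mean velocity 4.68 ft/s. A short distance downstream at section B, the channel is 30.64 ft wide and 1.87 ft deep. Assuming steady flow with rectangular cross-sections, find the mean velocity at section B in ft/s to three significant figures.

2.79 ft/s

Q = A₁V₁ = (22.74×1.50) × 4.68 = 159.6 ft³/s
A₂ = 30.64 × 1.87 = 57.30 ft²
V₂ = Q/A₂ = 159.6/57.30 = 2.786 ft/s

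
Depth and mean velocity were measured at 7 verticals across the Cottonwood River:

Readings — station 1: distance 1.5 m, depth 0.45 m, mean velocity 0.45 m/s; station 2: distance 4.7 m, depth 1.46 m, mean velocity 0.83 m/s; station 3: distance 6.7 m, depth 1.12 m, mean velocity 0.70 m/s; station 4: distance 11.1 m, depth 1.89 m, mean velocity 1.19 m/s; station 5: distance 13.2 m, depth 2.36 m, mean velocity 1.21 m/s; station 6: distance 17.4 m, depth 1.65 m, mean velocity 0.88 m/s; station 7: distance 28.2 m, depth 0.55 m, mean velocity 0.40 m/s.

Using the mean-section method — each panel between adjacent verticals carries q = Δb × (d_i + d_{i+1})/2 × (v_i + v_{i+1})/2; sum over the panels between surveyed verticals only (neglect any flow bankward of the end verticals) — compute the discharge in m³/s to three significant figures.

Panel 1-2: Δb = 3.2 m, d̄ = (0.45+1.46)/2 = 0.955, v̄ = (0.45+0.83)/2 = 0.64 → q = 3.2×0.955×0.64 = 1.956 m³/s
Panel 2-3: Δb = 2 m, d̄ = (1.46+1.12)/2 = 1.29, v̄ = (0.83+0.70)/2 = 0.765 → q = 2×1.29×0.765 = 1.974 m³/s
Panel 3-4: Δb = 4.4 m, d̄ = (1.12+1.89)/2 = 1.505, v̄ = (0.70+1.19)/2 = 0.945 → q = 4.4×1.505×0.945 = 6.258 m³/s
Panel 4-5: Δb = 2.1 m, d̄ = (1.89+2.36)/2 = 2.125, v̄ = (1.19+1.21)/2 = 1.2 → q = 2.1×2.125×1.2 = 5.355 m³/s
Panel 5-6: Δb = 4.2 m, d̄ = (2.36+1.65)/2 = 2.005, v̄ = (1.21+0.88)/2 = 1.045 → q = 4.2×2.005×1.045 = 8.800 m³/s
Panel 6-7: Δb = 10.8 m, d̄ = (1.65+0.55)/2 = 1.1, v̄ = (0.88+0.40)/2 = 0.64 → q = 10.8×1.1×0.64 = 7.603 m³/s
Q = Σ q = 31.95 m³/s

31.9 m³/s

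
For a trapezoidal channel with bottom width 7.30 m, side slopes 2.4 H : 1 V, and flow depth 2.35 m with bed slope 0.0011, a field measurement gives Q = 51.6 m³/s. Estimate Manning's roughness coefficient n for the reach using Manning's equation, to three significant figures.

0.0263

A = (b + z·y)·y = (7.30 + 2.4×2.35)×2.35 = 30.41 m²
P = b + 2y√(1+z²) = 7.30 + 2×2.35×√(1+2.4²) = 19.52 m
R = A/P = 30.41/19.52 = 1.558 m
n = (1/Q)·A·R^(2/3)·S^(1/2) = (1/51.6) × 30.41 × 1.344 × 0.03317 = 0.02627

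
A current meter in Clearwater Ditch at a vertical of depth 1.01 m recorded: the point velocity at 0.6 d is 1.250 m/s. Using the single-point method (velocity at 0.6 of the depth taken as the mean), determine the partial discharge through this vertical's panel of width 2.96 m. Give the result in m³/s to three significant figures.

3.74 m³/s

v̄ = v₀.₆ = 1.250 m/s
q = v̄ × d × w = 1.250 × 1.01 × 2.96 = 3.737 m³/s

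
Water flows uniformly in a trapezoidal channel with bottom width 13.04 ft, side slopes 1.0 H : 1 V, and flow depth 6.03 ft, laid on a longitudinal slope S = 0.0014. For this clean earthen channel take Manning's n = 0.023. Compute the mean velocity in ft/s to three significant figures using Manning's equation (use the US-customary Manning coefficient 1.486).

A = (b + z·y)·y = (13.04 + 1.0×6.03)×6.03 = 115.0 ft²
P = b + 2y√(1+z²) = 13.04 + 2×6.03×√(1+1.0²) = 30.10 ft
R = A/P = 115.0/30.10 = 3.821 ft
Q = (1.486/n)·A·R^(2/3)·S^(1/2) = (1.486/0.023) × 115.0 × 3.821^(2/3) × 0.0014^(1/2) = 679.4 ft³/s
V = Q/A = 679.4/115.0 = 5.908 ft/s

5.91 ft/s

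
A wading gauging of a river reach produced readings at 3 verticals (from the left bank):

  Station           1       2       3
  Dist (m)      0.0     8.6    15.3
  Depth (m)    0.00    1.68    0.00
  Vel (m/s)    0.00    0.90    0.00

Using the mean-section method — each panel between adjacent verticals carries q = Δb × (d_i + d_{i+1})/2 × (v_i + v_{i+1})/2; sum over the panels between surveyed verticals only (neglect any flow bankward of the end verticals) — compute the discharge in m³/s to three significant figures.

5.78 m³/s

Panel 1-2: Δb = 8.6 m, d̄ = (0.00+1.68)/2 = 0.84, v̄ = (0.00+0.90)/2 = 0.45 → q = 8.6×0.84×0.45 = 3.251 m³/s
Panel 2-3: Δb = 6.7 m, d̄ = (1.68+0.00)/2 = 0.84, v̄ = (0.90+0.00)/2 = 0.45 → q = 6.7×0.84×0.45 = 2.533 m³/s
Q = Σ q = 5.783 m³/s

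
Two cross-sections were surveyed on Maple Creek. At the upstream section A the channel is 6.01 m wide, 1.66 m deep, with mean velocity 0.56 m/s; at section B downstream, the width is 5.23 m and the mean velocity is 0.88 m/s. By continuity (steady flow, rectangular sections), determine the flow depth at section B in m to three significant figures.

1.21 m

Q = A₁V₁ = (6.01×1.66) × 0.56 = 5.587 m³/s
d₂ = Q/(b₂ V₂) = 5.587/(5.23×0.88) = 1.214 m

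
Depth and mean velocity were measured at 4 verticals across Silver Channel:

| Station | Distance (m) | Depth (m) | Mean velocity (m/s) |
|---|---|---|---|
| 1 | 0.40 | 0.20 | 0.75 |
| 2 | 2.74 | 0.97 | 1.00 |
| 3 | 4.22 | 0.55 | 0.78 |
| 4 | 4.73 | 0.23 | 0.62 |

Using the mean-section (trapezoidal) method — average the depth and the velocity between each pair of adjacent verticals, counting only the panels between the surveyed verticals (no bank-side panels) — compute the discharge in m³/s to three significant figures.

2.34 m³/s

Panel 1-2: Δb = 2.34 m, d̄ = (0.20+0.97)/2 = 0.585, v̄ = (0.75+1.00)/2 = 0.875 → q = 2.34×0.585×0.875 = 1.198 m³/s
Panel 2-3: Δb = 1.48 m, d̄ = (0.97+0.55)/2 = 0.76, v̄ = (1.00+0.78)/2 = 0.89 → q = 1.48×0.76×0.89 = 1.001 m³/s
Panel 3-4: Δb = 0.51 m, d̄ = (0.55+0.23)/2 = 0.39, v̄ = (0.78+0.62)/2 = 0.7 → q = 0.51×0.39×0.7 = 0.1392 m³/s
Q = Σ q = 2.338 m³/s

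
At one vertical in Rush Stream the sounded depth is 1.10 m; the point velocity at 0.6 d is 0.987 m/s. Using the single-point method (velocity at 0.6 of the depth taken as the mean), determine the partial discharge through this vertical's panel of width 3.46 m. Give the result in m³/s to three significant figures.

3.76 m³/s

v̄ = v₀.₆ = 0.987 m/s
q = v̄ × d × w = 0.9870 × 1.10 × 3.46 = 3.757 m³/s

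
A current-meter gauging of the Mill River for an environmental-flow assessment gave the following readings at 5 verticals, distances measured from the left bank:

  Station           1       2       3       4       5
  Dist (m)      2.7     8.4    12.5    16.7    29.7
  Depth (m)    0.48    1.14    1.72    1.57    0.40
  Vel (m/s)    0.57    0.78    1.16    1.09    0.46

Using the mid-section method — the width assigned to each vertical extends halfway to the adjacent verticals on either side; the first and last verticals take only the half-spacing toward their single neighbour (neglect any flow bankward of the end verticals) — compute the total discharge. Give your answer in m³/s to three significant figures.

w_1 = (8.4 − 2.7)/2 = 2.85 m; q_1 = 0.57 × 0.48 × 2.85 = 0.7798 m³/s
w_2 = (12.5 − 2.7)/2 = 4.9 m; q_2 = 0.78 × 1.14 × 4.9 = 4.357 m³/s
w_3 = (16.7 − 8.4)/2 = 4.15 m; q_3 = 1.16 × 1.72 × 4.15 = 8.280 m³/s
w_4 = (29.7 − 12.5)/2 = 8.6 m; q_4 = 1.09 × 1.57 × 8.6 = 14.72 m³/s
w_5 = (29.7 − 16.7)/2 = 6.5 m; q_5 = 0.46 × 0.40 × 6.5 = 1.196 m³/s
Q = Σ qᵢ = 29.33 m³/s

29.3 m³/s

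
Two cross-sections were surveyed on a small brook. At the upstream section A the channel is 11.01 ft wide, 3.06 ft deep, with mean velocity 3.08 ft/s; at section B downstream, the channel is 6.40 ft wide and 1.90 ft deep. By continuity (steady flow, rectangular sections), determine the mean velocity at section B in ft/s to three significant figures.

Q = A₁V₁ = (11.01×3.06) × 3.08 = 103.8 ft³/s
A₂ = 6.40 × 1.90 = 12.16 ft²
V₂ = Q/A₂ = 103.8/12.16 = 8.533 ft/s

8.53 ft/s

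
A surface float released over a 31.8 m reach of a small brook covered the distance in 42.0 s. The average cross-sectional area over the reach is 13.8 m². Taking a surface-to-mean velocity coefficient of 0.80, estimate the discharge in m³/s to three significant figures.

v_surface = L / t̄ = 31.8 / 42 = 0.7571 m/s
v_mean = 0.80 × 0.7571 = 0.6057 m/s
Q = A × v_mean = 13.8 × 0.6057 = 8.359 m³/s

8.36 m³/s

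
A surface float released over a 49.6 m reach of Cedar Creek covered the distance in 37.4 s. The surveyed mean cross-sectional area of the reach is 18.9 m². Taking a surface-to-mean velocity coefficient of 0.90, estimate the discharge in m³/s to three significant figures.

22.6 m³/s

v_surface = L / t̄ = 49.6 / 37.4 = 1.326 m/s
v_mean = 0.90 × 1.326 = 1.194 m/s
Q = A × v_mean = 18.9 × 1.194 = 22.56 m³/s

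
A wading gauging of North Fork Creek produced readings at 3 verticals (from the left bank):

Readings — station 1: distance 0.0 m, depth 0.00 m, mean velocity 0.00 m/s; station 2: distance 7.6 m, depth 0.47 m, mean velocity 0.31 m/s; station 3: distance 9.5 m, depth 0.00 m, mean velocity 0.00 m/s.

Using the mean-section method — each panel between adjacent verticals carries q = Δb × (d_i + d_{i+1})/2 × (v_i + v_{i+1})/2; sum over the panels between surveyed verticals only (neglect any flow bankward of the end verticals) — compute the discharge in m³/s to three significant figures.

0.346 m³/s

Panel 1-2: Δb = 7.6 m, d̄ = (0.00+0.47)/2 = 0.235, v̄ = (0.00+0.31)/2 = 0.155 → q = 7.6×0.235×0.155 = 0.2768 m³/s
Panel 2-3: Δb = 1.9 m, d̄ = (0.47+0.00)/2 = 0.235, v̄ = (0.31+0.00)/2 = 0.155 → q = 1.9×0.235×0.155 = 0.06921 m³/s
Q = Σ q = 0.3460 m³/s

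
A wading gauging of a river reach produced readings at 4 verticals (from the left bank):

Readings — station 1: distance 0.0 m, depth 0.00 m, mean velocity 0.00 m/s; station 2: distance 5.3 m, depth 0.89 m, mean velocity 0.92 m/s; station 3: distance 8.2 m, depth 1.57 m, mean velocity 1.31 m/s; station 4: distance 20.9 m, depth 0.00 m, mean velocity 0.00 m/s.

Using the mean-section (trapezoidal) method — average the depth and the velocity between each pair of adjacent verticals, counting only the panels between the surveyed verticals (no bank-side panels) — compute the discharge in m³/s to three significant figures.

11.6 m³/s

Panel 1-2: Δb = 5.3 m, d̄ = (0.00+0.89)/2 = 0.445, v̄ = (0.00+0.92)/2 = 0.46 → q = 5.3×0.445×0.46 = 1.085 m³/s
Panel 2-3: Δb = 2.9 m, d̄ = (0.89+1.57)/2 = 1.23, v̄ = (0.92+1.31)/2 = 1.115 → q = 2.9×1.23×1.115 = 3.977 m³/s
Panel 3-4: Δb = 12.7 m, d̄ = (1.57+0.00)/2 = 0.785, v̄ = (1.31+0.00)/2 = 0.655 → q = 12.7×0.785×0.655 = 6.530 m³/s
Q = Σ q = 11.59 m³/s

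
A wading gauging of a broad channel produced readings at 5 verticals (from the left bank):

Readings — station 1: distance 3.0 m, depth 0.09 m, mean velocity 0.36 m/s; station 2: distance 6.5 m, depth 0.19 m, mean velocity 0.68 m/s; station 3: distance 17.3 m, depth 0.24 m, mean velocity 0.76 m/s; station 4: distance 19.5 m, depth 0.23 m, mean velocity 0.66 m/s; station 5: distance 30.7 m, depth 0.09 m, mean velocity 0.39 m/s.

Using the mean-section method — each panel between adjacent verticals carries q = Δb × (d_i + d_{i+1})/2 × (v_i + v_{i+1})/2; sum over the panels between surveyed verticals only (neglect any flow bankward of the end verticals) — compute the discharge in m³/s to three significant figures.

Panel 1-2: Δb = 3.5 m, d̄ = (0.09+0.19)/2 = 0.14, v̄ = (0.36+0.68)/2 = 0.52 → q = 3.5×0.14×0.52 = 0.2548 m³/s
Panel 2-3: Δb = 10.8 m, d̄ = (0.19+0.24)/2 = 0.215, v̄ = (0.68+0.76)/2 = 0.72 → q = 10.8×0.215×0.72 = 1.672 m³/s
Panel 3-4: Δb = 2.2 m, d̄ = (0.24+0.23)/2 = 0.235, v̄ = (0.76+0.66)/2 = 0.71 → q = 2.2×0.235×0.71 = 0.3671 m³/s
Panel 4-5: Δb = 11.2 m, d̄ = (0.23+0.09)/2 = 0.16, v̄ = (0.66+0.39)/2 = 0.525 → q = 11.2×0.16×0.525 = 0.9408 m³/s
Q = Σ q = 3.235 m³/s

3.23 m³/s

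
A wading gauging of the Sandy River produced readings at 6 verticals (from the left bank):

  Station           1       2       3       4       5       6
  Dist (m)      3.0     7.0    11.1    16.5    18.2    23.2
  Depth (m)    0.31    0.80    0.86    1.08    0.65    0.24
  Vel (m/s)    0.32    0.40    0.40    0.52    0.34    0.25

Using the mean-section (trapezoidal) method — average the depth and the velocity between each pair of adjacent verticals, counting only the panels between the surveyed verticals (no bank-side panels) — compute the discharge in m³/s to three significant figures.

Panel 1-2: Δb = 4 m, d̄ = (0.31+0.80)/2 = 0.555, v̄ = (0.32+0.40)/2 = 0.36 → q = 4×0.555×0.36 = 0.7992 m³/s
Panel 2-3: Δb = 4.1 m, d̄ = (0.80+0.86)/2 = 0.83, v̄ = (0.40+0.40)/2 = 0.4 → q = 4.1×0.83×0.4 = 1.361 m³/s
Panel 3-4: Δb = 5.4 m, d̄ = (0.86+1.08)/2 = 0.97, v̄ = (0.40+0.52)/2 = 0.46 → q = 5.4×0.97×0.46 = 2.409 m³/s
Panel 4-5: Δb = 1.7 m, d̄ = (1.08+0.65)/2 = 0.865, v̄ = (0.52+0.34)/2 = 0.43 → q = 1.7×0.865×0.43 = 0.6323 m³/s
Panel 5-6: Δb = 5 m, d̄ = (0.65+0.24)/2 = 0.445, v̄ = (0.34+0.25)/2 = 0.295 → q = 5×0.445×0.295 = 0.6564 m³/s
Q = Σ q = 5.859 m³/s

5.86 m³/s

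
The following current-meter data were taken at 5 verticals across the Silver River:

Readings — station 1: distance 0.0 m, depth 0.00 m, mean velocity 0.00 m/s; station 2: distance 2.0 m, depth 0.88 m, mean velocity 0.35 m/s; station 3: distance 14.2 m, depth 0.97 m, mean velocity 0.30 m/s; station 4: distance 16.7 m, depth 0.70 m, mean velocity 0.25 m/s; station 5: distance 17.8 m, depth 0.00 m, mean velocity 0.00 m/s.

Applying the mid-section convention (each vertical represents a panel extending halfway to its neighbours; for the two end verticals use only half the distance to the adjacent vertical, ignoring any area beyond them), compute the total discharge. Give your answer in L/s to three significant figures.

w_2 = (14.2 − 0.0)/2 = 7.1 m; q_2 = 0.35 × 0.88 × 7.1 = 2.187 m³/s
w_3 = (16.7 − 2.0)/2 = 7.35 m; q_3 = 0.30 × 0.97 × 7.35 = 2.139 m³/s
w_4 = (17.8 − 14.2)/2 = 1.8 m; q_4 = 0.25 × 0.70 × 1.8 = 0.3150 m³/s
Stations 1, 5 contribute zero (depth or velocity is 0).
Q = Σ qᵢ = 4.641 m³/s
= 4.641 × 1000 = 4641 L/s

4640 L/s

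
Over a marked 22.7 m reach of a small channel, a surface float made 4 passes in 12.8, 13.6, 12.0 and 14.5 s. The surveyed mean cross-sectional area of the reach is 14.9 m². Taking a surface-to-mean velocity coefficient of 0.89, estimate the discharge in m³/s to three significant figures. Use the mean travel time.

t̄ = (12.8 + 13.6 + 12.0 + 14.5) / 4 = 13.225 s
v_surface = L / t̄ = 22.7 / 13.225 = 1.716 m/s
v_mean = 0.89 × 1.716 = 1.528 m/s
Q = A × v_mean = 14.9 × 1.528 = 22.76 m³/s

22.8 m³/s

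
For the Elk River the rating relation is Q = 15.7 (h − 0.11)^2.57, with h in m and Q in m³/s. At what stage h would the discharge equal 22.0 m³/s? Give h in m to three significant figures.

h − h₀ = (Q/C)^(1/b) = (22.0/15.7)^(1/2.57) = 1.140 m
h = 0.11 + 1.140 = 1.250 m

1.25 m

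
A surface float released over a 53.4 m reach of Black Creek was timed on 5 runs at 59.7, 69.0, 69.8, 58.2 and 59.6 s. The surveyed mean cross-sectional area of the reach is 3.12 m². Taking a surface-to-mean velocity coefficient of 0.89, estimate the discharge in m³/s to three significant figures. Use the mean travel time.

2.34 m³/s

t̄ = (59.7 + 69.0 + 69.8 + 58.2 + 59.6) / 5 = 63.26 s
v_surface = L / t̄ = 53.4 / 63.26 = 0.8441 m/s
v_mean = 0.89 × 0.8441 = 0.7513 m/s
Q = A × v_mean = 3.12 × 0.7513 = 2.344 m³/s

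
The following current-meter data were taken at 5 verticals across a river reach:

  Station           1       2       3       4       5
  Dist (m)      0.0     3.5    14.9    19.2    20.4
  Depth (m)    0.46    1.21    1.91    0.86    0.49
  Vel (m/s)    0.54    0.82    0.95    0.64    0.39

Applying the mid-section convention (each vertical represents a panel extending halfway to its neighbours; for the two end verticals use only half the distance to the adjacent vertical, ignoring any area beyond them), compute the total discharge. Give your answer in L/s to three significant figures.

w_1 = (3.5 − 0.0)/2 = 1.75 m; q_1 = 0.54 × 0.46 × 1.75 = 0.4347 m³/s
w_2 = (14.9 − 0.0)/2 = 7.45 m; q_2 = 0.82 × 1.21 × 7.45 = 7.392 m³/s
w_3 = (19.2 − 3.5)/2 = 7.85 m; q_3 = 0.95 × 1.91 × 7.85 = 14.24 m³/s
w_4 = (20.4 − 14.9)/2 = 2.75 m; q_4 = 0.64 × 0.86 × 2.75 = 1.514 m³/s
w_5 = (20.4 − 19.2)/2 = 0.6 m; q_5 = 0.39 × 0.49 × 0.6 = 0.1147 m³/s
Q = Σ qᵢ = 23.70 m³/s
= 23.70 × 1000 = 23700 L/s

23700 L/s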